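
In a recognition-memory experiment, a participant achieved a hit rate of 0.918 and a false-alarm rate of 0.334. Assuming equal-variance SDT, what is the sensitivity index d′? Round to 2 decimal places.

d′ = 1.82

z(H) = 1.3917
z(FA) = -0.4289
d' = z(H) − z(FA) = 1.3917 − (-0.4289) = 1.8206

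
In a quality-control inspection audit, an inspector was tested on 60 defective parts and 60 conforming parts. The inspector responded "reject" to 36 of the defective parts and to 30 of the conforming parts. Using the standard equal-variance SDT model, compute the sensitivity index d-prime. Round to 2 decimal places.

d-prime = 0.25

H = 36/60 = 0.6000
FA = 30/60 = 0.5000
z(H) = 0.2533
z(FA) = 0.0000
d' = z(H) − z(FA) = 0.2533 − 0.0000 = 0.2533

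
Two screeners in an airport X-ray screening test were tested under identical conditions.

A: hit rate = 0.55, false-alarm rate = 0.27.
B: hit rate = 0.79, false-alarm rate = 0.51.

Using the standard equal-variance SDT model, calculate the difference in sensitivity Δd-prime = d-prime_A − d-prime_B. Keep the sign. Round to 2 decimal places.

A: z(0.55) = 0.126, z(0.27) = -0.613, d' = 0.739
B: z(0.79) = 0.806, z(0.51) = 0.025, d' = 0.781
Δd' = d'_A − d'_B = 0.739 − 0.781 = -0.042
B has the higher sensitivity.

Δd-prime = -0.04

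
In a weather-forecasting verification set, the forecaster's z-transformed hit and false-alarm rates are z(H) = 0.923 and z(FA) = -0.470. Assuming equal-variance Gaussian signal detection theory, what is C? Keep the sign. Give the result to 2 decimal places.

c = −½·[z(H) + z(FA)] = −½·(0.923 + (-0.470)) = -0.2265

C = -0.23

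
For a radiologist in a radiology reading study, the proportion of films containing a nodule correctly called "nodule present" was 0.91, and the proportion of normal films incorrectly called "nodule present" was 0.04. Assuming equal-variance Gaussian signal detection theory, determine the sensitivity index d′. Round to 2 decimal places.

z(H) = 1.341
z(FA) = -1.751
d' = z(H) − z(FA) = 1.341 − (-1.751) = 3.092

d′ = 3.09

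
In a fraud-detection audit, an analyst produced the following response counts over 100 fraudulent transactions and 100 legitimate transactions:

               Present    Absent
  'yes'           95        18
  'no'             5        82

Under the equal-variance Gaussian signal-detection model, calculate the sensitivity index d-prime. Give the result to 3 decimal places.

H = 95/100 = 0.9500
FA = 18/100 = 0.1800
Φ⁻¹(H) = 1.6449
Φ⁻¹(FA) = -0.9154
d' = z(H) − z(FA) = 1.6449 − (-0.9154) = 2.5603

d-prime = 2.560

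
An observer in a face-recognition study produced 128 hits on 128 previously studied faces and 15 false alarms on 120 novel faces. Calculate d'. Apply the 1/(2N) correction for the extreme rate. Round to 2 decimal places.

The hit rate is 128/128 = 1, so apply the 1/(2N) correction: H → 1 − 1/(2·128) = 0.99609.
z(H) = z(0.99609) = 2.660
z(FA) = z(0.12500) = -1.150
d' = 2.660 − (-1.150) = 3.810

d' = 3.81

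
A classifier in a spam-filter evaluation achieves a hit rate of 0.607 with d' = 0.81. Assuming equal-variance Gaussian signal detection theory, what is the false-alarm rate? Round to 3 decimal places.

z(hit rate) = z(0.607) = 0.2715
z(FA) = z(H) − d' = 0.2715 − 0.81 = -0.5385
false-alarm rate = Φ(-0.5385) = 0.2951

false-alarm rate = 0.295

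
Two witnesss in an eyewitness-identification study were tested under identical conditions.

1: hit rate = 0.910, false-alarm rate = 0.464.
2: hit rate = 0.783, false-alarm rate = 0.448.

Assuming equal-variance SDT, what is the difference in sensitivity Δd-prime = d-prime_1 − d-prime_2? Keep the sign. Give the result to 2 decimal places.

Δd-prime = 0.52

1: z(0.910) = 1.341, z(0.464) = -0.090, d' = 1.431
2: z(0.783) = 0.782, z(0.448) = -0.131, d' = 0.913
Δd' = d'_1 − d'_2 = 1.431 − 0.913 = 0.518
1 has the higher sensitivity.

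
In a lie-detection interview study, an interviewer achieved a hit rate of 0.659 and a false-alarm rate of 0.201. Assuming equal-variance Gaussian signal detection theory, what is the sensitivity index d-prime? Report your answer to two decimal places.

d-prime = 1.25

z(H) = 0.410
z(FA) = -0.838
d' = z(H) − z(FA) = 0.410 − (-0.838) = 1.248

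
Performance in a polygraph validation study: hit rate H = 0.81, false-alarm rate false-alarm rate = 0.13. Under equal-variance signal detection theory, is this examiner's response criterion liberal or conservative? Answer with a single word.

conservative

z(H) = 0.878, z(FA) = -1.126
c = −½·(z(H) + z(FA)) = 0.124
c > 0 → conservative criterion (biased toward responding “no”).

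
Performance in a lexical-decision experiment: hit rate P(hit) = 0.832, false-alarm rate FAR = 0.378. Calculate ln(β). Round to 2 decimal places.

Φ⁻¹(0.832) = 0.962, Φ⁻¹(0.378) = -0.311
ln β = −½·[z(H)² − z(FA)²] = −0.5 × (0.925 − 0.097) = -0.414

ln β = -0.41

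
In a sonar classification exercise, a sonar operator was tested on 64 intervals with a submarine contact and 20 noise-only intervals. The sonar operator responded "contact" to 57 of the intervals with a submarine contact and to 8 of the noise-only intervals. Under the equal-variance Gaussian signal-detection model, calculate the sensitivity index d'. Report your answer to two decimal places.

d' = 1.48

H = 57/64 = 0.8906
FA = 8/20 = 0.4000
z(H) = z(0.8906) = 1.230
z(FA) = z(0.4000) = -0.253
d' = z(H) − z(FA) = 1.230 − (-0.253) = 1.483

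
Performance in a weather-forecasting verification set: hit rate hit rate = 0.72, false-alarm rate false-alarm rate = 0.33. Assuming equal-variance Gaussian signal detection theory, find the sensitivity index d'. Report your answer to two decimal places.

Φ⁻¹(H) = 0.583
Φ⁻¹(FA) = -0.440
d' = z(H) − z(FA) = 0.583 − (-0.440) = 1.023

d' = 1.02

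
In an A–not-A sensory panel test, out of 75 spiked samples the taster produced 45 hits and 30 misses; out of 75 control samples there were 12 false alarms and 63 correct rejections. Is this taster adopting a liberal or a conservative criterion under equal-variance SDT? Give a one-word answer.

z(H) = 0.253, z(FA) = -0.994
c = −½·(z(H) + z(FA)) = 0.3705
c > 0 → conservative criterion (biased toward responding “no”).

conservative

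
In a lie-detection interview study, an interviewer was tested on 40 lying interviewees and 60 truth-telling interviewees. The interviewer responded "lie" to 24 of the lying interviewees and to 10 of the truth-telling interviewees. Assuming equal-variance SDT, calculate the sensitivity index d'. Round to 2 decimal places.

d' = 1.22

H = 24/40 = 0.6000
FA = 10/60 = 0.1667
z(H) = z(0.6000) = 0.2533
z(FA) = z(0.1667) = -0.9673
d' = z(H) − z(FA) = 0.2533 − (-0.9673) = 1.2206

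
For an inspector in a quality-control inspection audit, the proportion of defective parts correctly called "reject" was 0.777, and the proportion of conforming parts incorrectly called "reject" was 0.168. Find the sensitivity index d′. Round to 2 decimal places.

Φ⁻¹(0.777) = 0.762, Φ⁻¹(0.168) = -0.962
d' = z(H) − z(FA) = 0.762 − (-0.962) = 1.724

d′ = 1.72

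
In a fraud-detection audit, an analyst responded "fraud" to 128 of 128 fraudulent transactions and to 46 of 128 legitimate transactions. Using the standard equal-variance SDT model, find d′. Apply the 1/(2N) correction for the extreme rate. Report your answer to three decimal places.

d′ = 3.020

The hit rate is 128/128 = 1, so apply the 1/(2N) correction: H → 1 − 1/(2·128) = 0.99609.
z(H) = z(0.99609) = 2.6597
z(FA) = z(0.35938) = -0.3601
d' = 2.6597 − (-0.3601) = 3.0198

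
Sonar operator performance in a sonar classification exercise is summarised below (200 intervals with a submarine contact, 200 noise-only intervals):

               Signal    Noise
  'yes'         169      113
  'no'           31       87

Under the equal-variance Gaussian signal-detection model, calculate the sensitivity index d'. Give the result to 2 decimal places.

H = 169/200 = 0.8450
FA = 113/200 = 0.5650
z(H) = 1.0152
z(FA) = 0.1637
d' = z(H) − z(FA) = 1.0152 − 0.1637 = 0.8515

d' = 0.85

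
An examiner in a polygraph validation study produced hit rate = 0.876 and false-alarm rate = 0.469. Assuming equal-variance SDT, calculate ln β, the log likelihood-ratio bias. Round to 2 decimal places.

Φ⁻¹(0.876) = 1.155, Φ⁻¹(0.469) = -0.078
ln β = −½·[z(H)² − z(FA)²] = −0.5 × (1.334 − 0.006) = -0.664

ln β = -0.66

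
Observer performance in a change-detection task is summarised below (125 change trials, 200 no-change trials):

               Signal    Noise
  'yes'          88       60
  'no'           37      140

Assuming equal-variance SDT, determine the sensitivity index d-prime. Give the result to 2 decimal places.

H = 88/125 = 0.7040
FA = 60/200 = 0.3000
Φ⁻¹(H) = 0.536
Φ⁻¹(FA) = -0.524
d' = z(H) − z(FA) = 0.536 − (-0.524) = 1.060

d-prime = 1.06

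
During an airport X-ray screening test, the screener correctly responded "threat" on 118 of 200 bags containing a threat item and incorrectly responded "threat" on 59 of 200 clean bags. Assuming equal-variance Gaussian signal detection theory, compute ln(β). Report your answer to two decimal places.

H = 118/200 = 0.5900
FA = 59/200 = 0.2950
Φ⁻¹(H) = Φ⁻¹(0.5900) = 0.228
Φ⁻¹(FA) = Φ⁻¹(0.2950) = -0.539
ln β = −½·[z(H)² − z(FA)²] = −0.5 × (0.052 − 0.291) = 0.1195

ln β = 0.12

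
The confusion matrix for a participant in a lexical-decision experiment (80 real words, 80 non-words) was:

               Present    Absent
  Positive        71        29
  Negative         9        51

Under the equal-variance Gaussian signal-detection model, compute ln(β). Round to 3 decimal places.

H = 71/80 = 0.8875
FA = 29/80 = 0.3625
Φ⁻¹(H) = 1.2133
Φ⁻¹(FA) = -0.3518
ln β = −½·[z(H)² − z(FA)²] = −0.5 × (1.4721 − 0.1238) = -0.67415

ln β = -0.674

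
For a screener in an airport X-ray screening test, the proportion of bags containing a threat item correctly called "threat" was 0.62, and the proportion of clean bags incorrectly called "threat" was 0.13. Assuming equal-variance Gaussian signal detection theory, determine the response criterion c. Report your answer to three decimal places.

c = 0.410

z(H) = 0.3055
z(FA) = -1.1264
c = −½·[z(H) + z(FA)] = −0.5 × (0.3055 + (-1.1264)) = 0.41045
c > 0: the screener has a conservative response bias.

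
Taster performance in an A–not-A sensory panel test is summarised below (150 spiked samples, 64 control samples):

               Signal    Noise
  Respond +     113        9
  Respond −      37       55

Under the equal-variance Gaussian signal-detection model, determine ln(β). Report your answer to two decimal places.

ln β = 0.35

H = 113/150 = 0.7533
FA = 9/64 = 0.1406
z(H) = 0.685
z(FA) = -1.078
ln β = −½·[z(H)² − z(FA)²] = −0.5 × (0.469 − 1.162) = 0.3465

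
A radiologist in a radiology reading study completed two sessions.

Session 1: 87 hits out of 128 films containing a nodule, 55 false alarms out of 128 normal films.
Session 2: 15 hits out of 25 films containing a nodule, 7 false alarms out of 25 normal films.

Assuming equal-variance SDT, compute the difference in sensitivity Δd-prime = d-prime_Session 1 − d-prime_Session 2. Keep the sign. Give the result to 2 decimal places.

Δd-prime = -0.19

Session 1: z(0.6797) = 0.467, z(0.4297) = -0.177, d' = 0.644
Session 2: z(0.6000) = 0.253, z(0.2800) = -0.583, d' = 0.836
Δd' = d'_Session 1 − d'_Session 2 = 0.644 − 0.836 = -0.192
Session 2 has the higher sensitivity.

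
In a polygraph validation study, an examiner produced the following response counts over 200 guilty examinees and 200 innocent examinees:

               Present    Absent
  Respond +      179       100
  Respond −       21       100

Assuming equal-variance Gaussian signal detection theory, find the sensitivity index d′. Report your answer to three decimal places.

d′ = 1.254

H = 179/200 = 0.8950
FA = 100/200 = 0.5000
Φ⁻¹(H) = Φ⁻¹(0.8950) = 1.2536
Φ⁻¹(FA) = Φ⁻¹(0.5000) = 0.0000
d' = z(H) − z(FA) = 1.2536 − 0.0000 = 1.2536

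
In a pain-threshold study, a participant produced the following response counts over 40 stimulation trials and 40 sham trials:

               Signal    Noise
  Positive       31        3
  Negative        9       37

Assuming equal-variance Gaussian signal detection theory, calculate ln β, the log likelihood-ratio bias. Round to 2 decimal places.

ln β = 0.75

H = 31/40 = 0.7750
FA = 3/40 = 0.0750
z(0.7750) = 0.755, z(0.0750) = -1.440
ln β = −½·[z(H)² − z(FA)²] = −0.5 × (0.570 − 2.074) = 0.752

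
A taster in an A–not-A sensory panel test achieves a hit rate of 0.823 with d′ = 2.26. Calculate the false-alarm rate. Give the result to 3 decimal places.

false-alarm rate = 0.091

z(hit rate) = z(0.823) = 0.9269
z(FA) = z(H) − d' = 0.9269 − 2.26 = -1.3331
false-alarm rate = Φ(-1.3331) = 0.0912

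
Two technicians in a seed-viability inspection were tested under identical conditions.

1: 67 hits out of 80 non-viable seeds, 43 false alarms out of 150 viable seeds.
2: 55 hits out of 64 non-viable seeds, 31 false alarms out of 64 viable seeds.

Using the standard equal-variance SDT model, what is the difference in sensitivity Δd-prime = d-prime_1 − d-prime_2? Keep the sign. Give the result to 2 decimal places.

1: z(0.8375) = 0.984, z(0.2867) = -0.563, d' = 1.547
2: z(0.8594) = 1.078, z(0.4844) = -0.039, d' = 1.117
Δd' = d'_1 − d'_2 = 1.547 − 1.117 = 0.430
1 has the higher sensitivity.

Δd-prime = 0.43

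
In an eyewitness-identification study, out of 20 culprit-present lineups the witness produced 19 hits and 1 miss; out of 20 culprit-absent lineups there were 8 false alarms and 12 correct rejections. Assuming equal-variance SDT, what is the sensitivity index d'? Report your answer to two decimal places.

H = 19/20 = 0.9500
FA = 8/20 = 0.4000
z(0.9500) = 1.6449, z(0.4000) = -0.2533
d' = z(H) − z(FA) = 1.6449 − (-0.2533) = 1.8982

d' = 1.90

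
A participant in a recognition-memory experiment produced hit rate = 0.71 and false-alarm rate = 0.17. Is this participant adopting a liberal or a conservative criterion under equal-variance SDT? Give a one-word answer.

conservative

z(H) = 0.553, z(FA) = -0.954
c = −½·(z(H) + z(FA)) = 0.2005
c > 0 → conservative criterion (biased toward responding “no”).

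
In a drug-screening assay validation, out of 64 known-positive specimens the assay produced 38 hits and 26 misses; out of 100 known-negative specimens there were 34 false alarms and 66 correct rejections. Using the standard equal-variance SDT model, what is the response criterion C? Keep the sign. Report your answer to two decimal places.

C = 0.09

H = 38/64 = 0.5938
FA = 34/100 = 0.3400
z(H) = 0.2373
z(FA) = -0.4125
c = −½·[z(H) + z(FA)] = −0.5 × (0.2373 + (-0.4125)) = 0.0876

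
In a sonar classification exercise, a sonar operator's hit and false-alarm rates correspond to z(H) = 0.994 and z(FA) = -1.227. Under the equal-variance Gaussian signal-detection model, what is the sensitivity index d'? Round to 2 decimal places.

d' = z(H) − z(FA) = 0.994 − (-1.227) = 2.221

d' = 2.22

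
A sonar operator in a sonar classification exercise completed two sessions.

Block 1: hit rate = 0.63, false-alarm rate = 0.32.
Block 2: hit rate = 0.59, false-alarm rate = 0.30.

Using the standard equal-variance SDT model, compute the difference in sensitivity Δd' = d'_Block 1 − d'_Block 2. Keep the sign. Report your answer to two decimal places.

Δd' = 0.05

Block 1: z(0.63) = 0.332, z(0.32) = -0.468, d' = 0.800
Block 2: z(0.59) = 0.228, z(0.30) = -0.524, d' = 0.752
Δd' = d'_Block 1 − d'_Block 2 = 0.800 − 0.752 = 0.048
Block 1 has the higher sensitivity.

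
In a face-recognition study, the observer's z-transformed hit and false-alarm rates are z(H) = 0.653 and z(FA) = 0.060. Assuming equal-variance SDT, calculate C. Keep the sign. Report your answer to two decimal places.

c = −½·[z(H) + z(FA)] = −½·(0.653 + 0.060) = -0.3565
c < 0: the observer has a liberal response bias.

C = -0.36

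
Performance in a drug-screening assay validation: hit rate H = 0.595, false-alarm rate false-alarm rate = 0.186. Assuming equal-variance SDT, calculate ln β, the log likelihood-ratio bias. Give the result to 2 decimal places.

ln β = 0.37

Φ⁻¹(H) = Φ⁻¹(0.595) = 0.240
Φ⁻¹(FA) = Φ⁻¹(0.186) = -0.893
ln β = −½·[z(H)² − z(FA)²] = −0.5 × (0.058 − 0.797) = 0.3695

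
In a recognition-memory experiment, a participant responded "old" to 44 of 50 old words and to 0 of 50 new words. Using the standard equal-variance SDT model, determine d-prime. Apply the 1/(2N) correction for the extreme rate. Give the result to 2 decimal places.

The false-alarm rate is 0/50 = 0, so apply the 1/(2N) correction: FA → 1/(2·50) = 0.01000.
z(H) = z(0.88000) = 1.175
z(FA) = z(0.01000) = -2.326
d' = 1.175 − (-2.326) = 3.501

d-prime = 3.50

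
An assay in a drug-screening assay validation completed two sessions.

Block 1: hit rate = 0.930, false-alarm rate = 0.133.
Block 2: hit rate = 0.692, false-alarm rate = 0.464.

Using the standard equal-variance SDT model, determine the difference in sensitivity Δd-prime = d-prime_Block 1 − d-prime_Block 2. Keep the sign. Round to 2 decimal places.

Block 1: z(0.930) = 1.476, z(0.133) = -1.112, d' = 2.588
Block 2: z(0.692) = 0.502, z(0.464) = -0.090, d' = 0.592
Δd' = d'_Block 1 − d'_Block 2 = 2.588 − 0.592 = 1.996
Block 1 has the higher sensitivity.

Δd-prime = 2.00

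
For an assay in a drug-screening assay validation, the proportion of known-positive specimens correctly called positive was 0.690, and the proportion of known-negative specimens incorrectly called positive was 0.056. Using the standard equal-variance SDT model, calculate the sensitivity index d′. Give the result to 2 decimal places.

d′ = 2.09

z(H) = 0.496
z(FA) = -1.589
d' = z(H) − z(FA) = 0.496 − (-1.589) = 2.085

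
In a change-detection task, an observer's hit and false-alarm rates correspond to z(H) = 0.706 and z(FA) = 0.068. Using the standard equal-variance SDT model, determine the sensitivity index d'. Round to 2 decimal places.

d' = z(H) − z(FA) = 0.706 − 0.068 = 0.638

d' = 0.64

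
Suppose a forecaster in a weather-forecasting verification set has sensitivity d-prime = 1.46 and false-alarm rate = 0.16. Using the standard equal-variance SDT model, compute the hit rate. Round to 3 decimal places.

z(false-alarm rate) = z(0.16) = -0.9945
z(H) = z(FA) + d' = -0.9945 + 1.46 = 0.4655
hit rate = Φ(0.4655) = 0.6792

hit rate = 0.679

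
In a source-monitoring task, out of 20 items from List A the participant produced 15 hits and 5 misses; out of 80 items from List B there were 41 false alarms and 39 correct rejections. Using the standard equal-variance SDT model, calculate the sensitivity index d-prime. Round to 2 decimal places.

d-prime = 0.64

H = 15/20 = 0.7500
FA = 41/80 = 0.5125
z(0.7500) = 0.674, z(0.5125) = 0.031
d' = z(H) − z(FA) = 0.674 − 0.031 = 0.643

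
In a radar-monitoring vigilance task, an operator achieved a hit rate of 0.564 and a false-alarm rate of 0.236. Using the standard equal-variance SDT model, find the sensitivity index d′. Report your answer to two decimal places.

Φ⁻¹(H) = 0.1611
Φ⁻¹(FA) = -0.7192
d' = z(H) − z(FA) = 0.1611 − (-0.7192) = 0.8803

d′ = 0.88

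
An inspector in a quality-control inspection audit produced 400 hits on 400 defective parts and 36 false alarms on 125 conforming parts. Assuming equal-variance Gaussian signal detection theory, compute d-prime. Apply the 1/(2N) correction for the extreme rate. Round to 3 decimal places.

The hit rate is 400/400 = 1, so apply the 1/(2N) correction: H → 1 − 1/(2·400) = 0.99875.
z(H) = z(0.99875) = 3.0233
z(FA) = z(0.28800) = -0.5592
d' = 3.0233 − (-0.5592) = 3.5825

d-prime = 3.583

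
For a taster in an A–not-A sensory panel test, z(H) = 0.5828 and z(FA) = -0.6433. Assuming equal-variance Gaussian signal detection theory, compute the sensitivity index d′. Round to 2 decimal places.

d′ = 1.23

d' = z(H) − z(FA) = 0.5828 − (-0.6433) = 1.2261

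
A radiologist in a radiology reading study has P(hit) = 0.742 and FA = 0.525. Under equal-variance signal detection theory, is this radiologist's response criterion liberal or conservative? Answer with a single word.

liberal

z(H) = 0.650, z(FA) = 0.063
c = −½·(z(H) + z(FA)) = -0.3565
c < 0 → liberal criterion (biased toward responding “yes”).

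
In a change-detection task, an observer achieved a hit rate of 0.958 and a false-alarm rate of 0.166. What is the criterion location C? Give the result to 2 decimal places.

C = -0.38

Φ⁻¹(0.958) = 1.728, Φ⁻¹(0.166) = -0.970
c = −½·[z(H) + z(FA)] = −0.5 × (1.728 + (-0.970)) = -0.379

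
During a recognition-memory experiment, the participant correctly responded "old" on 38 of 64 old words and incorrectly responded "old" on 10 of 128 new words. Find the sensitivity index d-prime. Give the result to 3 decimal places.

d-prime = 1.655

H = 38/64 = 0.5938
FA = 10/128 = 0.0781
z(0.5938) = 0.2373, z(0.0781) = -1.4180
d' = z(H) − z(FA) = 0.2373 − (-1.4180) = 1.6553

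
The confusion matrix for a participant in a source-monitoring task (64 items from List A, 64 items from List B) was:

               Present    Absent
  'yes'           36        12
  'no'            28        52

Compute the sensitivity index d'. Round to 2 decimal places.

H = 36/64 = 0.5625
FA = 12/64 = 0.1875
z(H) = z(0.5625) = 0.157
z(FA) = z(0.1875) = -0.887
d' = z(H) − z(FA) = 0.157 − (-0.887) = 1.044

d' = 1.04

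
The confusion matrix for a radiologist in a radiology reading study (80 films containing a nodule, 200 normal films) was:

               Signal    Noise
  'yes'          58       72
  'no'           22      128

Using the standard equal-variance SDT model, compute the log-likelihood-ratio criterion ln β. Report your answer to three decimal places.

ln β = -0.114

H = 58/80 = 0.7250
FA = 72/200 = 0.3600
z(0.7250) = 0.5978, z(0.3600) = -0.3585
ln β = −½·[z(H)² − z(FA)²] = −0.5 × (0.3574 − 0.1285) = -0.11445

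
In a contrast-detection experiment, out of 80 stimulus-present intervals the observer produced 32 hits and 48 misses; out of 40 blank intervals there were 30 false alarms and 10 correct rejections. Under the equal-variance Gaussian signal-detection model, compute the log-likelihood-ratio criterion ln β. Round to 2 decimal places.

H = 32/80 = 0.4000
FA = 30/40 = 0.7500
z(H) = -0.253
z(FA) = 0.674
ln β = −½·[z(H)² − z(FA)²] = −0.5 × (0.064 − 0.454) = 0.195

ln β = 0.20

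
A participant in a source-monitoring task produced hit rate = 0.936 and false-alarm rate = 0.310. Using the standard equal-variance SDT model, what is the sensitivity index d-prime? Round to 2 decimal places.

z(0.936) = 1.522, z(0.310) = -0.496
d' = z(H) − z(FA) = 1.522 − (-0.496) = 2.018

d-prime = 2.02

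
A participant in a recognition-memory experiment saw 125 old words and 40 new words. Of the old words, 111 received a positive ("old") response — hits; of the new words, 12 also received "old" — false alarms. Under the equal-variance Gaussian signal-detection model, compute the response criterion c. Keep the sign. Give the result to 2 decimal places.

c = -0.35

H = 111/125 = 0.8880
FA = 12/40 = 0.3000
z(H) = 1.216
z(FA) = -0.524
c = −½·[z(H) + z(FA)] = −0.5 × (1.216 + (-0.524)) = -0.346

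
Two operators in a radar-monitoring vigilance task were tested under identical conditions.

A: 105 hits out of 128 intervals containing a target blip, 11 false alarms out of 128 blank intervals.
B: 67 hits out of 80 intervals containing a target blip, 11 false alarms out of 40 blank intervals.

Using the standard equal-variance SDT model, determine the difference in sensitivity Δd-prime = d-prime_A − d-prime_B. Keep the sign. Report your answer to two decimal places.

A: z(0.8203) = 0.917, z(0.0859) = -1.366, d' = 2.283
B: z(0.8375) = 0.984, z(0.2750) = -0.598, d' = 1.582
Δd' = d'_A − d'_B = 2.283 − 1.582 = 0.701
A has the higher sensitivity.

Δd-prime = 0.70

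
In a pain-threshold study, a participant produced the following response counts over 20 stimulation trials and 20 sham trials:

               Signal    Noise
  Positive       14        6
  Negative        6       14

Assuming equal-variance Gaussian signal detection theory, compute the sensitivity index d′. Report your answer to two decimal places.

d′ = 1.05

H = 14/20 = 0.7000
FA = 6/20 = 0.3000
z(0.7000) = 0.524, z(0.3000) = -0.524
d' = z(H) − z(FA) = 0.524 − (-0.524) = 1.048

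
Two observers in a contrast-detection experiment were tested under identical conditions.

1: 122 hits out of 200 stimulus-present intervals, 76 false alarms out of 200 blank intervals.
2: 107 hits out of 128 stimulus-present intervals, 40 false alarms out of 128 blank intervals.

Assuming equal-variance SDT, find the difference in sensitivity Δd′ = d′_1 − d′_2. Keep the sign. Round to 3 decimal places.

1: z(0.6100) = 0.2793, z(0.3800) = -0.3055, d' = 0.5848
2: z(0.8359) = 0.9777, z(0.3125) = -0.4888, d' = 1.4665
Δd' = d'_1 − d'_2 = 0.5848 − 1.4665 = -0.8817
2 has the higher sensitivity.

Δd′ = -0.882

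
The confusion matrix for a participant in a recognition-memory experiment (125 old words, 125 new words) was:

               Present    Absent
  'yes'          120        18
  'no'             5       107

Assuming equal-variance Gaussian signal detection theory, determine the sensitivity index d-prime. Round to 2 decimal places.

d-prime = 2.81

H = 120/125 = 0.9600
FA = 18/125 = 0.1440
Φ⁻¹(H) = Φ⁻¹(0.9600) = 1.751
Φ⁻¹(FA) = Φ⁻¹(0.1440) = -1.063
d' = z(H) − z(FA) = 1.751 − (-1.063) = 2.814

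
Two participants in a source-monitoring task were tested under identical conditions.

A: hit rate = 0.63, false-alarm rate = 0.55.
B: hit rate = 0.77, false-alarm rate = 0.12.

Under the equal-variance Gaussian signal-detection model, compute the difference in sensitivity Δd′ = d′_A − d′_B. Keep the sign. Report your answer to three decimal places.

A: z(0.63) = 0.3319, z(0.55) = 0.1257, d' = 0.2062
B: z(0.77) = 0.7388, z(0.12) = -1.1750, d' = 1.9138
Δd' = d'_A − d'_B = 0.2062 − 1.9138 = -1.7076
B has the higher sensitivity.

Δd′ = -1.708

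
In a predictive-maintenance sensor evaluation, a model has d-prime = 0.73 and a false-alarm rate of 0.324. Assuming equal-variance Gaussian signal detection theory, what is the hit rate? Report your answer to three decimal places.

z(false-alarm rate) = z(0.324) = -0.4565
z(H) = z(FA) + d' = -0.4565 + 0.73 = 0.2735
hit rate = Φ(0.2735) = 0.6078

hit rate = 0.608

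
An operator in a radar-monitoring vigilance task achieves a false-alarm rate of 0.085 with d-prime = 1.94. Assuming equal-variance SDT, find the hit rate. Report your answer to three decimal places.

hit rate = 0.715

z(false-alarm rate) = z(0.085) = -1.3722
z(H) = z(FA) + d' = -1.3722 + 1.94 = 0.5678
hit rate = Φ(0.5678) = 0.7149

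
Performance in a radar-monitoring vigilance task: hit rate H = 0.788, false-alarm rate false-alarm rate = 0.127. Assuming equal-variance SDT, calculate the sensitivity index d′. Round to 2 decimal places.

d′ = 1.94

Φ⁻¹(H) = Φ⁻¹(0.788) = 0.7995
Φ⁻¹(FA) = Φ⁻¹(0.127) = -1.1407
d' = z(H) − z(FA) = 0.7995 − (-1.1407) = 1.9402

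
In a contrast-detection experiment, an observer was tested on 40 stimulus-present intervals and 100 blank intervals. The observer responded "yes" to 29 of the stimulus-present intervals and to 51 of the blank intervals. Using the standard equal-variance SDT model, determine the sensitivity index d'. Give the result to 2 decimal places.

H = 29/40 = 0.7250
FA = 51/100 = 0.5100
Φ⁻¹(H) = 0.5978
Φ⁻¹(FA) = 0.0251
d' = z(H) − z(FA) = 0.5978 − 0.0251 = 0.5727

d' = 0.57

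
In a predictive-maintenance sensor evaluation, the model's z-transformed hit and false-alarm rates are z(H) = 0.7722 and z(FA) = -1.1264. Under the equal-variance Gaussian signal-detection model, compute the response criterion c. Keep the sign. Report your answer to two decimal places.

c = 0.18

c = −½·[z(H) + z(FA)] = −½·(0.7722 + (-1.1264)) = 0.1771
c > 0: the model has a conservative response bias.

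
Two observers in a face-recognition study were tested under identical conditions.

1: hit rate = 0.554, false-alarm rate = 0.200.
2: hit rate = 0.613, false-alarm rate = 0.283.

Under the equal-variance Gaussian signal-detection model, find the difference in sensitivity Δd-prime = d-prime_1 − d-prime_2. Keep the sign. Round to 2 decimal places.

Δd-prime = 0.12

1: z(0.554) = 0.136, z(0.200) = -0.842, d' = 0.978
2: z(0.613) = 0.287, z(0.283) = -0.574, d' = 0.861
Δd' = d'_1 − d'_2 = 0.978 − 0.861 = 0.117
1 has the higher sensitivity.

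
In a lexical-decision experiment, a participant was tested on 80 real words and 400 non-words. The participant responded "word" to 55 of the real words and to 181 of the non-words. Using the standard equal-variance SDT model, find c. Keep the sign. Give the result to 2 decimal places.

H = 55/80 = 0.6875
FA = 181/400 = 0.4525
z(H) = 0.4888
z(FA) = -0.1193
c = −½·[z(H) + z(FA)] = −0.5 × (0.4888 + (-0.1193)) = -0.18475

c = -0.18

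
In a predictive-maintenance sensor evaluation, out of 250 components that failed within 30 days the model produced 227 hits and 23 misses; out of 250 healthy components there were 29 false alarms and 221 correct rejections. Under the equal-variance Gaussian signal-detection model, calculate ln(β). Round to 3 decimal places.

H = 227/250 = 0.9080
FA = 29/250 = 0.1160
Φ⁻¹(0.9080) = 1.3285, Φ⁻¹(0.1160) = -1.1952
ln β = −½·[z(H)² − z(FA)²] = −0.5 × (1.7649 − 1.4285) = -0.1682

ln β = -0.168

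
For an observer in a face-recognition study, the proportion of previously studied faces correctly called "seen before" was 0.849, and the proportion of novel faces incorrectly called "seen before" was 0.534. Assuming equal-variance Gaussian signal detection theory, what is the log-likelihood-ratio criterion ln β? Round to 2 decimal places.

ln β = -0.53

z(H) = 1.032
z(FA) = 0.085
ln β = −½·[z(H)² − z(FA)²] = −0.5 × (1.065 − 0.007) = -0.529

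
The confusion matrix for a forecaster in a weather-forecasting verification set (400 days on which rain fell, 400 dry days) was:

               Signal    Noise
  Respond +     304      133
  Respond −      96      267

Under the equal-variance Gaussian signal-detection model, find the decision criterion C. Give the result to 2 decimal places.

C = -0.14

H = 304/400 = 0.7600
FA = 133/400 = 0.3325
z(H) = z(0.7600) = 0.7063
z(FA) = z(0.3325) = -0.4330
c = −½·[z(H) + z(FA)] = −0.5 × (0.7063 + (-0.4330)) = -0.13665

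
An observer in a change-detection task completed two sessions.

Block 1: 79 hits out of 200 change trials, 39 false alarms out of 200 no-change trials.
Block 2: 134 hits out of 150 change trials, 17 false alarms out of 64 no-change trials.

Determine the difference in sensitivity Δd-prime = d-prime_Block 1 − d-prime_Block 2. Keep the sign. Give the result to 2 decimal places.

Δd-prime = -1.28

Block 1: z(0.3950) = -0.266, z(0.1950) = -0.860, d' = 0.594
Block 2: z(0.8933) = 1.244, z(0.2656) = -0.626, d' = 1.870
Δd' = d'_Block 1 − d'_Block 2 = 0.594 − 1.870 = -1.276
Block 2 has the higher sensitivity.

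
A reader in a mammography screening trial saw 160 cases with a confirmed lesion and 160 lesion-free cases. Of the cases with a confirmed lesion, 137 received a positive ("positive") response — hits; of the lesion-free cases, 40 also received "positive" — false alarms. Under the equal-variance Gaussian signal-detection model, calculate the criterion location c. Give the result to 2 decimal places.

H = 137/160 = 0.8562
FA = 40/160 = 0.2500
z(0.8562) = 1.063, z(0.2500) = -0.674
c = −½·[z(H) + z(FA)] = −0.5 × (1.063 + (-0.674)) = -0.1945
c < 0: the reader has a liberal response bias.

c = -0.19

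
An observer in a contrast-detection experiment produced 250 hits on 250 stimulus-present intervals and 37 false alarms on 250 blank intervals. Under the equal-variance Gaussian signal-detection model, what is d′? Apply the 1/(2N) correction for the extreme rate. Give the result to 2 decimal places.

The hit rate is 250/250 = 1, so apply the 1/(2N) correction: H → 1 − 1/(2·250) = 0.99800.
z(H) = z(0.99800) = 2.878
z(FA) = z(0.14800) = -1.045
d' = 2.878 − (-1.045) = 3.923

d′ = 3.92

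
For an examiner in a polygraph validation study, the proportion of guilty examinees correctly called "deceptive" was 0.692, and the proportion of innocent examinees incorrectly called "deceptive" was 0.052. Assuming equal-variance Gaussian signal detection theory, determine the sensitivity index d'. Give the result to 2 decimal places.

z(H) = z(0.692) = 0.502
z(FA) = z(0.052) = -1.626
d' = z(H) − z(FA) = 0.502 − (-1.626) = 2.128

d' = 2.13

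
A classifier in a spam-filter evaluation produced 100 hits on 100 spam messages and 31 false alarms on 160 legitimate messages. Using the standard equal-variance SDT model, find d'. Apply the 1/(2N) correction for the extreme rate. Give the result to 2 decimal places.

d' = 3.44

The hit rate is 100/100 = 1, so apply the 1/(2N) correction: H → 1 − 1/(2·100) = 0.99500.
z(H) = z(0.99500) = 2.576
z(FA) = z(0.19375) = -0.864
d' = 2.576 − (-0.864) = 3.440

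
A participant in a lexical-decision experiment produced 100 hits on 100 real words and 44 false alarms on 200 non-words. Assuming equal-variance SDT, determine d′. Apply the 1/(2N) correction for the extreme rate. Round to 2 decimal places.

d′ = 3.35

The hit rate is 100/100 = 1, so apply the 1/(2N) correction: H → 1 − 1/(2·100) = 0.99500.
z(H) = z(0.99500) = 2.576
z(FA) = z(0.22000) = -0.772
d' = 2.576 − (-0.772) = 3.348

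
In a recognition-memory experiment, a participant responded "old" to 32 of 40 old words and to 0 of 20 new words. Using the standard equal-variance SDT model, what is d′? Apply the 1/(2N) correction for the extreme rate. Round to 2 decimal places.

The false-alarm rate is 0/20 = 0, so apply the 1/(2N) correction: FA → 1/(2·20) = 0.02500.
z(H) = z(0.80000) = 0.842
z(FA) = z(0.02500) = -1.960
d' = 0.842 − (-1.960) = 2.802

d′ = 2.80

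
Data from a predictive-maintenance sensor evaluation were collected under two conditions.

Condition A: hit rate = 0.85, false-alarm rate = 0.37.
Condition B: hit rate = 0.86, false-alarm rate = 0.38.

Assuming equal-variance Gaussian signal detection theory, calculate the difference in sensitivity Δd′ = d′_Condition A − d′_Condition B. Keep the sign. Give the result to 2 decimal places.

Condition A: z(0.85) = 1.036, z(0.37) = -0.332, d' = 1.368
Condition B: z(0.86) = 1.080, z(0.38) = -0.305, d' = 1.385
Δd' = d'_Condition A − d'_Condition B = 1.368 − 1.385 = -0.017
Condition B has the higher sensitivity.

Δd′ = -0.02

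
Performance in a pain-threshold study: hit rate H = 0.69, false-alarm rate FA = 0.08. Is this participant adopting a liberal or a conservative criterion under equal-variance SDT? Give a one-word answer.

conservative

z(H) = 0.496, z(FA) = -1.405
c = −½·(z(H) + z(FA)) = 0.4545
c > 0 → conservative criterion (biased toward responding “no”).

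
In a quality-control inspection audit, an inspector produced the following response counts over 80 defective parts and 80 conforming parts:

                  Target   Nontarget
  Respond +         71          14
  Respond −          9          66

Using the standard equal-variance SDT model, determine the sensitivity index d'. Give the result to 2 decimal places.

d' = 2.15

H = 71/80 = 0.8875
FA = 14/80 = 0.1750
Φ⁻¹(H) = 1.213
Φ⁻¹(FA) = -0.935
d' = z(H) − z(FA) = 1.213 − (-0.935) = 2.148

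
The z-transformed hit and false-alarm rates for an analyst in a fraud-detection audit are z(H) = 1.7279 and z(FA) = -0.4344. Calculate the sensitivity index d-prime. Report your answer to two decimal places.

d' = z(H) − z(FA) = 1.7279 − (-0.4344) = 2.1623

d-prime = 2.16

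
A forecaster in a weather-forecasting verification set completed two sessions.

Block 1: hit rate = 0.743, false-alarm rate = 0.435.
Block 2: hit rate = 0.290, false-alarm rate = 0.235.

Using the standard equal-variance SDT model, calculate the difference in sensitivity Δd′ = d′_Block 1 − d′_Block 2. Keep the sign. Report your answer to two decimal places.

Δd′ = 0.65

Block 1: z(0.743) = 0.653, z(0.435) = -0.164, d' = 0.817
Block 2: z(0.290) = -0.553, z(0.235) = -0.722, d' = 0.169
Δd' = d'_Block 1 − d'_Block 2 = 0.817 − 0.169 = 0.648
Block 1 has the higher sensitivity.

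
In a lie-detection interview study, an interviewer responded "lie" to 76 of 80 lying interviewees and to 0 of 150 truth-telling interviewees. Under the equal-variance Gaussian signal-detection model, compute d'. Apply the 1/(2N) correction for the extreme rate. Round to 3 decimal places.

d' = 4.358

The false-alarm rate is 0/150 = 0, so apply the 1/(2N) correction: FA → 1/(2·150) = 0.00333.
z(H) = z(0.95000) = 1.6449
z(FA) = z(0.00333) = -2.7134
d' = 1.6449 − (-2.7134) = 4.3583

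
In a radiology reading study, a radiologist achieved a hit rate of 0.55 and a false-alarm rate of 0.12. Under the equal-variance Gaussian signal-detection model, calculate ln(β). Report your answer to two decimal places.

ln β = 0.68

Φ⁻¹(0.55) = 0.126, Φ⁻¹(0.12) = -1.175
ln β = −½·[z(H)² − z(FA)²] = −0.5 × (0.016 − 1.381) = 0.6825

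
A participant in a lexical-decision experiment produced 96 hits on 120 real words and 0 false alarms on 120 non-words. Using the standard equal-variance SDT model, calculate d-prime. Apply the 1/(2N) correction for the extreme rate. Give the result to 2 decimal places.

d-prime = 3.48

The false-alarm rate is 0/120 = 0, so apply the 1/(2N) correction: FA → 1/(2·120) = 0.00417.
z(H) = z(0.80000) = 0.842
z(FA) = z(0.00417) = -2.638
d' = 0.842 − (-2.638) = 3.480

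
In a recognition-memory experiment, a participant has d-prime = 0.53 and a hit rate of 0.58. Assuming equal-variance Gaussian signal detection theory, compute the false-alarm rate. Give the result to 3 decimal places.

z(hit rate) = z(0.58) = 0.2019
z(FA) = z(H) − d' = 0.2019 − 0.53 = -0.3281
false-alarm rate = Φ(-0.3281) = 0.3714

false-alarm rate = 0.371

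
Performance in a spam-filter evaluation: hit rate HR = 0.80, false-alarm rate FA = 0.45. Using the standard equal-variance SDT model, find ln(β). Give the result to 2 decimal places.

ln β = -0.35

Φ⁻¹(0.80) = 0.842, Φ⁻¹(0.45) = -0.126
ln β = −½·[z(H)² − z(FA)²] = −0.5 × (0.709 − 0.016) = -0.3465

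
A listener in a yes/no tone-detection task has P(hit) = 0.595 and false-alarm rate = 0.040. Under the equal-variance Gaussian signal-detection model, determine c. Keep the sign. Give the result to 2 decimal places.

c = 0.76

Φ⁻¹(0.595) = 0.240, Φ⁻¹(0.040) = -1.751
c = −½·[z(H) + z(FA)] = −0.5 × (0.240 + (-1.751)) = 0.7555
c > 0: the listener has a conservative response bias.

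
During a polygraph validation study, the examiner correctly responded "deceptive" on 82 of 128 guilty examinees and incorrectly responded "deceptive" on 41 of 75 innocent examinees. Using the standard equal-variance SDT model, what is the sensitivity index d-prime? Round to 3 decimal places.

H = 82/128 = 0.6406
FA = 41/75 = 0.5467
z(H) = 0.3601
z(FA) = 0.1173
d' = z(H) − z(FA) = 0.3601 − 0.1173 = 0.2428

d-prime = 0.243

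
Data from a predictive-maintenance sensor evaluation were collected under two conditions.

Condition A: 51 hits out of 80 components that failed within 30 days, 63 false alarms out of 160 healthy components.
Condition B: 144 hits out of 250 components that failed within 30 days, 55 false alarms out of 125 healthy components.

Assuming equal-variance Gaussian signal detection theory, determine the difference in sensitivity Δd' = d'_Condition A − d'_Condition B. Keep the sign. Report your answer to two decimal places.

Δd' = 0.28

Condition A: z(0.6375) = 0.352, z(0.3937) = -0.270, d' = 0.622
Condition B: z(0.5760) = 0.192, z(0.4400) = -0.151, d' = 0.343
Δd' = d'_Condition A − d'_Condition B = 0.622 − 0.343 = 0.279
Condition A has the higher sensitivity.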